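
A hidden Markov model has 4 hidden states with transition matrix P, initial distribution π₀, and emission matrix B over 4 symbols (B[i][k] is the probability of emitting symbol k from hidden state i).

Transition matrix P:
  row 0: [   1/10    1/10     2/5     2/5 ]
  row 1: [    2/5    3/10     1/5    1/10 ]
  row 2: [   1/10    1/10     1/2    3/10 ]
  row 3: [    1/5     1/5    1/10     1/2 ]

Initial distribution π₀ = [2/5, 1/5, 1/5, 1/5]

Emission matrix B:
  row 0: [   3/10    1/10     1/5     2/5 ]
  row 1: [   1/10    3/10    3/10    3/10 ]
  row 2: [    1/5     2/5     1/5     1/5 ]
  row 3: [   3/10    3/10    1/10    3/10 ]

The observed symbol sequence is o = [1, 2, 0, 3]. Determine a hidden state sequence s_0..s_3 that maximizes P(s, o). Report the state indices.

path = [2, 2, 3, 3]

t=0: δ = [4.000e-02, 6.000e-02, 8.000e-02, 6.000e-02]  (obs o_0=1)
t=1: δ = [4.800e-03, 5.400e-03, 8.000e-03, 3.000e-03]  ψ = [1, 1, 2, 3]  (obs o_1=2)
t=2: δ = [6.480e-04, 1.620e-04, 8.000e-04, 7.200e-04]  ψ = [1, 1, 2, 2]  (obs o_2=0)
t=3: δ = [5.760e-05, 4.320e-05, 8.000e-05, 1.080e-04]  ψ = [3, 3, 2, 3]  (obs o_3=3)
backtrack: best end state = 3; path = [2, 2, 3, 3]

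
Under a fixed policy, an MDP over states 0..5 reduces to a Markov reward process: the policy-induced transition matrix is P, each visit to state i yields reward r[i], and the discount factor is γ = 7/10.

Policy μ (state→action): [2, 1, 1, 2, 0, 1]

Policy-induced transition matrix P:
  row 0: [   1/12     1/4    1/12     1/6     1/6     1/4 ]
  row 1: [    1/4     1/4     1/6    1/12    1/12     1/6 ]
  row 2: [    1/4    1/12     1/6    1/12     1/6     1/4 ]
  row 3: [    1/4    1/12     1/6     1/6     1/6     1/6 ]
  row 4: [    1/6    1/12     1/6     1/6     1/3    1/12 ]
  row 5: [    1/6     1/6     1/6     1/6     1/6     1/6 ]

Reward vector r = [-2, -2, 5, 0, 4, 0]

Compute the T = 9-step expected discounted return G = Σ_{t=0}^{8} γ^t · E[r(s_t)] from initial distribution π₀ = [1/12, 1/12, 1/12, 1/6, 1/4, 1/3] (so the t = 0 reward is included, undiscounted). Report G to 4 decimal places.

t=0: π = [0.0833, 0.0833, 0.0833, 0.1667, 0.2500, 0.3333], E[r] = 1.0833, γ^t·E[r] = 1.083333, running G = 1.083333
t=1: π = [0.1875, 0.1389, 0.1597, 0.1528, 0.2014, 0.1597], E[r] = 0.9514, γ^t·E[r] = 0.665972, running G = 1.749306
t=2: π = [0.1887, 0.1510, 0.1510, 0.1418, 0.1887, 0.1788], E[r] = 0.8304, γ^t·E[r] = 0.406916, running G = 2.156221
t=3: π = [0.1879, 0.1549, 0.1509, 0.1415, 0.1855, 0.1793], E[r] = 0.8112, γ^t·E[r] = 0.278257, running G = 2.434478
t=4: π = [0.1883, 0.1554, 0.1510, 0.1412, 0.1847, 0.1794], E[r] = 0.8064, γ^t·E[r] = 0.193616, running G = 2.628094
t=5: π = [0.1883, 0.1556, 0.1510, 0.1411, 0.1845, 0.1796], E[r] = 0.8052, γ^t·E[r] = 0.135327, running G = 2.763421
t=6: π = [0.1883, 0.1556, 0.1510, 0.1411, 0.1845, 0.1796], E[r] = 0.8049, γ^t·E[r] = 0.094698, running G = 2.858120
t=7: π = [0.1883, 0.1556, 0.1510, 0.1411, 0.1844, 0.1796], E[r] = 0.8049, γ^t·E[r] = 0.066283, running G = 2.924403
t=8: π = [0.1883, 0.1556, 0.1510, 0.1411, 0.1844, 0.1796], E[r] = 0.8048, γ^t·E[r] = 0.046398, running G = 2.970800

G = 2.9708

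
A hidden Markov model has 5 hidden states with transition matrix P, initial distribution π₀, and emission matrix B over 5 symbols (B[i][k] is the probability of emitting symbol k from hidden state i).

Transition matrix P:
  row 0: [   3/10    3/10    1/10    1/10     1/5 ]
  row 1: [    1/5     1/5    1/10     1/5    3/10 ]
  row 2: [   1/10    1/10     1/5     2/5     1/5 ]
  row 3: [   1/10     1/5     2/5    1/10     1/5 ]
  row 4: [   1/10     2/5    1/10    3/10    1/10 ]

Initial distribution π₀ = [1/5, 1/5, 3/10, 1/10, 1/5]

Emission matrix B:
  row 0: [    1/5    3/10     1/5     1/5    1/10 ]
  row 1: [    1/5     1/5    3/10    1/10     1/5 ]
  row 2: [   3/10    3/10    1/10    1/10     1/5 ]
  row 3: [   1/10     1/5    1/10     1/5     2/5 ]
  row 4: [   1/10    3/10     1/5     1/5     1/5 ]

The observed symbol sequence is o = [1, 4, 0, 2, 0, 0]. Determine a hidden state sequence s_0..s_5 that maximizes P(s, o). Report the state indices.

path = [2, 3, 2, 3, 2, 2]

t=0: δ = [6.000e-02, 4.000e-02, 9.000e-02, 2.000e-02, 6.000e-02]  (obs o_0=1)
t=1: δ = [1.800e-03, 4.800e-03, 3.600e-03, 1.440e-02, 3.600e-03]  ψ = [0, 4, 2, 2, 2]  (obs o_1=4)
t=2: δ = [2.880e-04, 5.760e-04, 1.728e-03, 1.440e-04, 2.880e-04]  ψ = [3, 3, 3, 2, 3]  (obs o_2=0)
t=3: δ = [3.456e-05, 5.184e-05, 3.456e-05, 6.912e-05, 6.912e-05]  ψ = [2, 2, 2, 2, 2]  (obs o_3=2)
t=4: δ = [2.074e-06, 5.530e-06, 8.294e-06, 2.074e-06, 1.555e-06]  ψ = [0, 4, 3, 4, 1]  (obs o_4=0)
t=5: δ = [2.212e-07, 2.212e-07, 4.977e-07, 3.318e-07, 1.659e-07]  ψ = [1, 1, 2, 2, 1]  (obs o_5=0)
backtrack: best end state = 2; path = [2, 3, 2, 3, 2, 2]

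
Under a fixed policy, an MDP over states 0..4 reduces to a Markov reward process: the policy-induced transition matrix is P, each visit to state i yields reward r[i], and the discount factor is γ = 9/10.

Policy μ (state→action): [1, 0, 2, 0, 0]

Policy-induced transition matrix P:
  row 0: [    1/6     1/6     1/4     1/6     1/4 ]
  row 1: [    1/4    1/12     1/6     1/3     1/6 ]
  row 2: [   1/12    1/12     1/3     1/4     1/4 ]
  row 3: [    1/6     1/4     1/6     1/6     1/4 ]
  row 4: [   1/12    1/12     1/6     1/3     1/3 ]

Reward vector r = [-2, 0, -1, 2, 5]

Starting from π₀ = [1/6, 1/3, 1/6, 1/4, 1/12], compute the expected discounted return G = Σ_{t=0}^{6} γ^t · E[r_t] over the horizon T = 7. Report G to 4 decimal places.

G = 5.7203

t=0: π = [0.1667, 0.3333, 0.1667, 0.2500, 0.0833], E[r] = 0.4167, γ^t·E[r] = 0.416667, running G = 0.416667
t=1: π = [0.1736, 0.1389, 0.2083, 0.2500, 0.2292], E[r] = 1.0903, γ^t·E[r] = 0.981250, running G = 1.397917
t=2: π = [0.1418, 0.1395, 0.2159, 0.2454, 0.2575], E[r] = 1.2789, γ^t·E[r] = 1.035938, running G = 2.433854
t=3: π = [0.1388, 0.1360, 0.2145, 0.2508, 0.2598], E[r] = 1.3087, γ^t·E[r] = 0.954035, running G = 3.387889
t=4: π = [0.1385, 0.1367, 0.2140, 0.2505, 0.2603], E[r] = 1.3117, γ^t·E[r] = 0.860593, running G = 4.248483
t=5: π = [0.1385, 0.1366, 0.2139, 0.2507, 0.2603], E[r] = 1.3119, γ^t·E[r] = 0.774666, running G = 5.023148
t=6: π = [0.1385, 0.1367, 0.2139, 0.2506, 0.2603], E[r] = 1.3119, γ^t·E[r] = 0.697190, running G = 5.720339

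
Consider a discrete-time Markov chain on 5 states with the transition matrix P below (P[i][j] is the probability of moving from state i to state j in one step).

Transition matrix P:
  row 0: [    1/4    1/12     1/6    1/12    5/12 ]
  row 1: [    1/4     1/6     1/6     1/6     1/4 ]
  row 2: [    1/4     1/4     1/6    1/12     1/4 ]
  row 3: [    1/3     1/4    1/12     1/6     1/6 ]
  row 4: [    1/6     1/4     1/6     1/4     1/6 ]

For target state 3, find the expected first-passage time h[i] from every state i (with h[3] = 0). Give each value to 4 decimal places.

First-step conditioning: h[3] = 0; for i ≠ 3, h[i] = 1 + Σ_k P[i][k]·h[k].
  h[0] = 1 + 1/4·h[0] + 1/12·h[1] + 1/6·h[2] + 5/12·h[4]
  h[1] = 1 + 1/4·h[0] + 1/6·h[1] + 1/6·h[2] + 1/4·h[4]
  h[2] = 1 + 1/4·h[0] + 1/4·h[1] + 1/6·h[2] + 1/4·h[4]
  h[4] = 1 + 1/6·h[0] + 1/4·h[1] + 1/6·h[2] + 1/6·h[4]
Solving the 4×4 linear system over states ≠ 3 gives exactly h = [6084/887, 5688/887, 6162/887, 0, 5220/887] (h[3] = 0 is the target).

h = [6.8591, 6.4126, 6.9470, 0.0000, 5.8850]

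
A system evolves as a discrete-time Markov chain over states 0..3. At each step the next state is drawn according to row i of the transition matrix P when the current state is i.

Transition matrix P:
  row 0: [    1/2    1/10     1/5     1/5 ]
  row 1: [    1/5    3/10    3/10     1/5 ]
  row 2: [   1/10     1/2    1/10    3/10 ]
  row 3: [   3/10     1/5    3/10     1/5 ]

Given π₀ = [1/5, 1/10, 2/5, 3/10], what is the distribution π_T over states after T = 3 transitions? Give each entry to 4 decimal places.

t=0: π = [0.2000, 0.1000, 0.4000, 0.3000]
t=1: π = [0.2500, 0.3100, 0.2000, 0.2400]
t=2: π = [0.2790, 0.2660, 0.2350, 0.2200]
t=3: π = [0.2822, 0.2692, 0.2251, 0.2235]

π = [0.2822, 0.2692, 0.2251, 0.2235]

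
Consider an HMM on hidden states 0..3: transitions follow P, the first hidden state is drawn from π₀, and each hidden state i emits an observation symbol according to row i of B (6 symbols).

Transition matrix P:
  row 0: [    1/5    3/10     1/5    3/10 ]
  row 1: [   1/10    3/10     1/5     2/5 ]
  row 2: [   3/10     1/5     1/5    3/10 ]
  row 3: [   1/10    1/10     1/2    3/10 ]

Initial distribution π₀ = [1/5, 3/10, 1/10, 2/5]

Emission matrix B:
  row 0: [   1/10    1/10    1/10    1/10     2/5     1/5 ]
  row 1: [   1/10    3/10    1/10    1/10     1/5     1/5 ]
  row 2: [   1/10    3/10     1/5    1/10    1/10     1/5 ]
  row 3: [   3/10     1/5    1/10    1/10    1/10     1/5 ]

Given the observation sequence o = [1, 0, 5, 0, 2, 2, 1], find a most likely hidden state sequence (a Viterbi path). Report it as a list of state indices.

path = [1, 3, 2, 3, 2, 3, 2]

t=0: δ = [2.000e-02, 9.000e-02, 3.000e-02, 8.000e-02]  (obs o_0=1)
t=1: δ = [9.000e-04, 2.700e-03, 4.000e-03, 1.080e-02]  ψ = [1, 1, 3, 1]  (obs o_1=0)
t=2: δ = [2.400e-04, 2.160e-04, 1.080e-03, 6.480e-04]  ψ = [2, 3, 3, 3]  (obs o_2=5)
t=3: δ = [3.240e-05, 2.160e-05, 3.240e-05, 9.720e-05]  ψ = [2, 2, 3, 2]  (obs o_3=0)
t=4: δ = [9.720e-07, 9.720e-07, 9.720e-06, 2.916e-06]  ψ = [2, 0, 3, 3]  (obs o_4=2)
t=5: δ = [2.916e-07, 1.944e-07, 3.888e-07, 2.916e-07]  ψ = [2, 2, 2, 2]  (obs o_5=2)
t=6: δ = [1.166e-08, 2.624e-08, 4.374e-08, 2.333e-08]  ψ = [2, 0, 3, 2]  (obs o_6=1)
backtrack: best end state = 2; path = [1, 3, 2, 3, 2, 3, 2]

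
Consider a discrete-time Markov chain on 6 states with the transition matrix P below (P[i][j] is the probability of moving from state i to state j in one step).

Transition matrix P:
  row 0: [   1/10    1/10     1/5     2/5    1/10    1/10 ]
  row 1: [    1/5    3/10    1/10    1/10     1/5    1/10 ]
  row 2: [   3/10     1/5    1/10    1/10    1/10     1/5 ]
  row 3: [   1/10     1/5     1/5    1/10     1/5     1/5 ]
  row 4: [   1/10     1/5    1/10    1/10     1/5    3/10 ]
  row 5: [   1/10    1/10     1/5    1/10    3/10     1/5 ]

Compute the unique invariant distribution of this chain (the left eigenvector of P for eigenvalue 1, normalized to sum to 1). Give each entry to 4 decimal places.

π = [0.1481, 0.1851, 0.1478, 0.1444, 0.1890, 0.1856]

Balance equations π_j = Σ_i π_i·P[i][j]:
  π_0 = 1/10·π_0 + 1/5·π_1 + 3/10·π_2 + 1/10·π_3 + 1/10·π_4 + 1/10·π_5
  π_1 = 1/10·π_0 + 3/10·π_1 + 1/5·π_2 + 1/5·π_3 + 1/5·π_4 + 1/10·π_5
  π_2 = 1/5·π_0 + 1/10·π_1 + 1/10·π_2 + 1/5·π_3 + 1/10·π_4 + 1/5·π_5
  π_3 = 2/5·π_0 + 1/10·π_1 + 1/10·π_2 + 1/10·π_3 + 1/10·π_4 + 1/10·π_5
  π_4 = 1/10·π_0 + 1/5·π_1 + 1/10·π_2 + 1/5·π_3 + 1/5·π_4 + 3/10·π_5
  normalize: π_0 + π_1 + π_2 + π_3 + π_4 + π_5 = 1
Solving the linear system gives exactly π = [14307/96619, 17889/96619, 14281/96619, 13954/96619, 18258/96619, 17930/96619].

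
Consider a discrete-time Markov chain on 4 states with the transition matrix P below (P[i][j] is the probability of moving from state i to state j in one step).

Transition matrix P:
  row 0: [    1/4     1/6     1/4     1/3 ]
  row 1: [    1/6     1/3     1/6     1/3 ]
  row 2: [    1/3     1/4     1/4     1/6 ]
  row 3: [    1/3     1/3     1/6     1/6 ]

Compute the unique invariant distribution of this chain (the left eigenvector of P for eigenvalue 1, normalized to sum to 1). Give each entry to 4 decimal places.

Balance equations π_j = Σ_i π_i·P[i][j]:
  π_0 = 1/4·π_0 + 1/6·π_1 + 1/3·π_2 + 1/3·π_3
  π_1 = 1/6·π_0 + 1/3·π_1 + 1/4·π_2 + 1/3·π_3
  π_2 = 1/4·π_0 + 1/6·π_1 + 1/4·π_2 + 1/6·π_3
  normalize: π_0 + π_1 + π_2 + π_3 = 1
Solving the linear system gives exactly π = [222/835, 227/835, 172/835, 214/835].

π = [0.2659, 0.2719, 0.2060, 0.2563]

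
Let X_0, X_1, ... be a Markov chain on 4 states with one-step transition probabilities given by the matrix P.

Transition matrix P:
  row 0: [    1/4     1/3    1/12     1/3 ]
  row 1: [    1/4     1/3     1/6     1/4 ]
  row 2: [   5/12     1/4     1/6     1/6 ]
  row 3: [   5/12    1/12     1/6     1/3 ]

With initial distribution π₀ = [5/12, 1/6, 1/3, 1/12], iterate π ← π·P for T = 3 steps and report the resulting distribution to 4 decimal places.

t=0: π = [0.4167, 0.1667, 0.3333, 0.0833]
t=1: π = [0.3194, 0.2847, 0.1319, 0.2639]
t=2: π = [0.3160, 0.2564, 0.1400, 0.2876]
t=3: π = [0.3213, 0.2498, 0.1403, 0.2886]

π = [0.3213, 0.2498, 0.1403, 0.2886]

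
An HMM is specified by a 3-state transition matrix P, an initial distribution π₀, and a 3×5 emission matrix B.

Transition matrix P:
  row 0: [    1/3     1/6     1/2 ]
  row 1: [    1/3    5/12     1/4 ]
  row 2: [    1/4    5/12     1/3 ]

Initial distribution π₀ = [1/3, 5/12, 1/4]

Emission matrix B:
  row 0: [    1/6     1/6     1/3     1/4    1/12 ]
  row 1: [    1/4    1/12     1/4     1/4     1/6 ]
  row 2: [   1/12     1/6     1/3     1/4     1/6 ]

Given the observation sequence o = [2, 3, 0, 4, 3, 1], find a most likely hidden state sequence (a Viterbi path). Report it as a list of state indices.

t=0: δ = [1.111e-01, 1.042e-01, 8.333e-02]  (obs o_0=2)
t=1: δ = [9.259e-03, 1.085e-02, 1.389e-02]  ψ = [0, 1, 0]  (obs o_1=3)
t=2: δ = [6.028e-04, 1.447e-03, 3.858e-04]  ψ = [1, 2, 0]  (obs o_2=0)
t=3: δ = [4.019e-05, 1.005e-04, 6.028e-05]  ψ = [1, 1, 1]  (obs o_3=4)
t=4: δ = [8.372e-06, 1.047e-05, 6.279e-06]  ψ = [1, 1, 1]  (obs o_4=3)
t=5: δ = [5.814e-07, 3.634e-07, 6.977e-07]  ψ = [1, 1, 0]  (obs o_5=1)
backtrack: best end state = 2; path = [0, 2, 1, 1, 0, 2]

path = [0, 2, 1, 1, 0, 2]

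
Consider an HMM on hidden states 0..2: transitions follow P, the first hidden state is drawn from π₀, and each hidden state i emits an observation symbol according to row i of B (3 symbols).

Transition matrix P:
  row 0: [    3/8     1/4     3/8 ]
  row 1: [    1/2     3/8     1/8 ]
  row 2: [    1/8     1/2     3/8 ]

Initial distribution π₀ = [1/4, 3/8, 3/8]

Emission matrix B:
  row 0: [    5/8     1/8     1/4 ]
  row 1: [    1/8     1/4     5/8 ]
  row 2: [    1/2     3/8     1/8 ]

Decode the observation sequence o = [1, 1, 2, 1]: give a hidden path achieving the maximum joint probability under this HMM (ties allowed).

path = [2, 2, 1, 1]

t=0: δ = [3.125e-02, 9.375e-02, 1.406e-01]  (obs o_0=1)
t=1: δ = [5.859e-03, 1.758e-02, 1.978e-02]  ψ = [1, 2, 2]  (obs o_1=1)
t=2: δ = [2.197e-03, 6.180e-03, 9.270e-04]  ψ = [1, 2, 2]  (obs o_2=2)
t=3: δ = [3.862e-04, 5.794e-04, 3.090e-04]  ψ = [1, 1, 0]  (obs o_3=1)
backtrack: best end state = 1; path = [2, 2, 1, 1]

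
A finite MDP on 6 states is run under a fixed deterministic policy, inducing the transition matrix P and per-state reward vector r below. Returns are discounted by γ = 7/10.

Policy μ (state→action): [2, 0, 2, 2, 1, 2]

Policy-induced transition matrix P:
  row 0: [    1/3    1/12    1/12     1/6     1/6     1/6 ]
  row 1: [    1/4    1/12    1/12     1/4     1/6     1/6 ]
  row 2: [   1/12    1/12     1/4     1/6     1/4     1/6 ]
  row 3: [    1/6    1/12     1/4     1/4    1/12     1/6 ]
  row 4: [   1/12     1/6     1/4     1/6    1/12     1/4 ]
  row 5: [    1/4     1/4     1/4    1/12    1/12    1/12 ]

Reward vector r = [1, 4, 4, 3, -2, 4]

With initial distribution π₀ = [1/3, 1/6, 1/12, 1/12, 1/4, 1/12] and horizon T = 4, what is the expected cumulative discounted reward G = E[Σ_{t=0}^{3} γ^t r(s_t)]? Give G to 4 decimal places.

G = 5.0375

t=0: π = [0.3333, 0.1667, 0.0833, 0.0833, 0.2500, 0.0833], E[r] = 1.4167, γ^t·E[r] = 1.416667, running G = 1.416667
t=1: π = [0.2153, 0.1181, 0.1667, 0.1806, 0.1389, 0.1806], E[r] = 2.3403, γ^t·E[r] = 1.638194, running G = 3.054861
t=2: π = [0.2020, 0.1250, 0.1944, 0.1765, 0.1389, 0.1632], E[r] = 2.3843, γ^t·E[r] = 1.168287, running G = 4.223148
t=3: π = [0.1966, 0.1221, 0.1955, 0.1782, 0.1430, 0.1646], E[r] = 2.3742, γ^t·E[r] = 0.814344, running G = 5.037492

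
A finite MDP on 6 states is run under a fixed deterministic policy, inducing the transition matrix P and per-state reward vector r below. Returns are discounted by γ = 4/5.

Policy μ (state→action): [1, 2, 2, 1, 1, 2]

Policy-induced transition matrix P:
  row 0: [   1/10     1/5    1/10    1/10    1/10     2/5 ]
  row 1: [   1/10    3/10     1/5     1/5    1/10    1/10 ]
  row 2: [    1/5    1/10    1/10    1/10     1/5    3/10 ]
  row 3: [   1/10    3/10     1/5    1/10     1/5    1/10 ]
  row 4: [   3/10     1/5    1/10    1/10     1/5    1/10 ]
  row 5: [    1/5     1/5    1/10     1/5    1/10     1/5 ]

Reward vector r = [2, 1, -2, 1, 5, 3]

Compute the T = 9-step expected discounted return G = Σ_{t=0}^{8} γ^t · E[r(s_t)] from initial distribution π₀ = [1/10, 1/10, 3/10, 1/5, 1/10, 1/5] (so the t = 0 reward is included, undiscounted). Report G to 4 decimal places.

t=0: π = [0.1000, 0.1000, 0.3000, 0.2000, 0.1000, 0.2000], E[r] = 1.0000, γ^t·E[r] = 1.000000, running G = 1.000000
t=1: π = [0.1700, 0.2000, 0.1300, 0.1300, 0.1600, 0.2100], E[r] = 1.8400, γ^t·E[r] = 1.472000, running G = 2.472000
t=2: π = [0.1660, 0.2200, 0.1330, 0.1410, 0.1420, 0.1980], E[r] = 1.7310, γ^t·E[r] = 1.107840, running G = 3.579840
t=3: π = [0.1615, 0.2228, 0.1361, 0.1418, 0.1416, 0.1962], E[r] = 1.7120, γ^t·E[r] = 0.876544, running G = 4.456384
t=4: π = [0.1616, 0.2229, 0.1365, 0.1419, 0.1420, 0.1953], E[r] = 1.7106, γ^t·E[r] = 0.700641, running G = 5.157025
t=5: π = [0.1616, 0.2228, 0.1365, 0.1418, 0.1420, 0.1953], E[r] = 1.7108, γ^t·E[r] = 0.560607, running G = 5.717632
t=6: π = [0.1616, 0.2228, 0.1365, 0.1418, 0.1420, 0.1953], E[r] = 1.7109, γ^t·E[r] = 0.448503, running G = 6.166135
t=7: π = [0.1616, 0.2228, 0.1365, 0.1418, 0.1420, 0.1953], E[r] = 1.7109, γ^t·E[r] = 0.358804, running G = 6.524939
t=8: π = [0.1616, 0.2228, 0.1365, 0.1418, 0.1420, 0.1953], E[r] = 1.7109, γ^t·E[r] = 0.287043, running G = 6.811982

G = 6.8120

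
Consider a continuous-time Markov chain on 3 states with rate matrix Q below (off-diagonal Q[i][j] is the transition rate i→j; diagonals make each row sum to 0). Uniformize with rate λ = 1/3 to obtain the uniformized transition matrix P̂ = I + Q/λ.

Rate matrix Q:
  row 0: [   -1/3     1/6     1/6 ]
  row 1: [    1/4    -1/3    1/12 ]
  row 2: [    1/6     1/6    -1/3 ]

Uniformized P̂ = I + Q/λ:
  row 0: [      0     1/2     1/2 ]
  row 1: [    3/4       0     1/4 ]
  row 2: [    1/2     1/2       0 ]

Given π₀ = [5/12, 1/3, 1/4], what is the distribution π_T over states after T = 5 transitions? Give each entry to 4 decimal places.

π = [0.3880, 0.3333, 0.2786]

t=0: π = [0.4167, 0.3333, 0.2500]
t=1: π = [0.3750, 0.3333, 0.2917]
t=2: π = [0.3958, 0.3333, 0.2708]
t=3: π = [0.3854, 0.3333, 0.2813]
t=4: π = [0.3906, 0.3333, 0.2760]
t=5: π = [0.3880, 0.3333, 0.2786]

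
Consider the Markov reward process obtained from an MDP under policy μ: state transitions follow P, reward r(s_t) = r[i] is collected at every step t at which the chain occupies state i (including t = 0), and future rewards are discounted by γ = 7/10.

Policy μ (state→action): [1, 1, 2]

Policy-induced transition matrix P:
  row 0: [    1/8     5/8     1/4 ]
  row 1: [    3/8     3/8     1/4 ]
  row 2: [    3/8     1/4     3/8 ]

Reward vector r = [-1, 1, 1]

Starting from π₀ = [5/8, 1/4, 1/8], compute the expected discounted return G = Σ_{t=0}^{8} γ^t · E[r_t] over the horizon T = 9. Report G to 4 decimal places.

G = 0.7263

t=0: π = [0.6250, 0.2500, 0.1250], E[r] = -0.2500, γ^t·E[r] = -0.250000, running G = -0.250000
t=1: π = [0.2188, 0.5156, 0.2656], E[r] = 0.5625, γ^t·E[r] = 0.393750, running G = 0.143750
t=2: π = [0.3203, 0.3965, 0.2832], E[r] = 0.3594, γ^t·E[r] = 0.176094, running G = 0.319844
t=3: π = [0.2949, 0.4197, 0.2854], E[r] = 0.4102, γ^t·E[r] = 0.140684, running G = 0.460527
t=4: π = [0.3013, 0.4131, 0.2857], E[r] = 0.3975, γ^t·E[r] = 0.095430, running G = 0.555958
t=5: π = [0.2997, 0.4146, 0.2857], E[r] = 0.4006, γ^t·E[r] = 0.067335, running G = 0.623292
t=6: π = [0.3001, 0.4142, 0.2857], E[r] = 0.3998, γ^t·E[r] = 0.047041, running G = 0.670333
t=7: π = [0.3000, 0.4143, 0.2857], E[r] = 0.4000, γ^t·E[r] = 0.032945, running G = 0.703278
t=8: π = [0.3000, 0.4143, 0.2857], E[r] = 0.4000, γ^t·E[r] = 0.023059, running G = 0.726337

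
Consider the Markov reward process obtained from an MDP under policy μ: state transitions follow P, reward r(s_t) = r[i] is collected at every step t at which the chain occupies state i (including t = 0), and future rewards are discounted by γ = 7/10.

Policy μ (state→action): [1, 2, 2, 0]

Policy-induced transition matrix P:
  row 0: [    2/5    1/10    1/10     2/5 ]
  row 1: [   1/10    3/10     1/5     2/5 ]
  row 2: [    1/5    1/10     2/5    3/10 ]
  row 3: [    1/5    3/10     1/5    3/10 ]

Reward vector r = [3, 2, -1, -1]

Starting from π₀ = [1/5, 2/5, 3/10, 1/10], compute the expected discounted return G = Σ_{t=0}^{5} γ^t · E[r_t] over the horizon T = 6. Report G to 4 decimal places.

t=0: π = [0.2000, 0.4000, 0.3000, 0.1000], E[r] = 1.0000, γ^t·E[r] = 1.000000, running G = 1.000000
t=1: π = [0.2000, 0.2000, 0.2400, 0.3600], E[r] = 0.4000, γ^t·E[r] = 0.280000, running G = 1.280000
t=2: π = [0.2200, 0.2120, 0.2280, 0.3400], E[r] = 0.5160, γ^t·E[r] = 0.252840, running G = 1.532840
t=3: π = [0.2228, 0.2104, 0.2236, 0.3432], E[r] = 0.5224, γ^t·E[r] = 0.179183, running G = 1.712023
t=4: π = [0.2235, 0.2107, 0.2224, 0.3433], E[r] = 0.5262, γ^t·E[r] = 0.126350, running G = 1.838373
t=5: π = [0.2236, 0.2108, 0.2221, 0.3434], E[r] = 0.5270, γ^t·E[r] = 0.088565, running G = 1.926938

G = 1.9269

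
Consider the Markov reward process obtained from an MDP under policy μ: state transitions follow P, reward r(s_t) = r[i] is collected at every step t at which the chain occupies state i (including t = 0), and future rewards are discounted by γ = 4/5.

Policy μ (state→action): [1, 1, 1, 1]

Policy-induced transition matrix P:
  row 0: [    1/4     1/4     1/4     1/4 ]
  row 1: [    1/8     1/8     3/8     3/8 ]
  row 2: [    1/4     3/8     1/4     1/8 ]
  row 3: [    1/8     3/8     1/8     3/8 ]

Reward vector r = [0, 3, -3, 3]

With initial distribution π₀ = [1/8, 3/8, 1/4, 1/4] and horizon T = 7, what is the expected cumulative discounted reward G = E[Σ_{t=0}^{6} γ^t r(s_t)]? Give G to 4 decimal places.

G = 3.9325

t=0: π = [0.1250, 0.3750, 0.2500, 0.2500], E[r] = 1.1250, γ^t·E[r] = 1.125000, running G = 1.125000
t=1: π = [0.1719, 0.2656, 0.2656, 0.2969], E[r] = 0.8906, γ^t·E[r] = 0.712500, running G = 1.837500
t=2: π = [0.1797, 0.2871, 0.2461, 0.2871], E[r] = 0.9844, γ^t·E[r] = 0.630000, running G = 2.467500
t=3: π = [0.1782, 0.2808, 0.2500, 0.2910], E[r] = 0.9653, γ^t·E[r] = 0.494250, running G = 2.961750
t=4: π = [0.1785, 0.2825, 0.2487, 0.2902], E[r] = 0.9721, γ^t·E[r] = 0.398175, running G = 3.359925
t=5: π = [0.1784, 0.2821, 0.2490, 0.2905], E[r] = 0.9706, γ^t·E[r] = 0.318030, running G = 3.677955
t=6: π = [0.1784, 0.2822, 0.2489, 0.2904], E[r] = 0.9710, γ^t·E[r] = 0.254555, running G = 3.932510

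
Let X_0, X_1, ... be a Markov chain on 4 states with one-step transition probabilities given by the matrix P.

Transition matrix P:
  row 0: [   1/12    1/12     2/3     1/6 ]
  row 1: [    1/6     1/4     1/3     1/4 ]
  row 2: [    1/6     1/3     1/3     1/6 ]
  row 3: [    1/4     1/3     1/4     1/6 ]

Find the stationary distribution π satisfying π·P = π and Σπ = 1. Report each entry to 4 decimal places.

π = [0.1684, 0.2688, 0.3737, 0.1891]

Balance equations π_j = Σ_i π_i·P[i][j]:
  π_0 = 1/12·π_0 + 1/6·π_1 + 1/6·π_2 + 1/4·π_3
  π_1 = 1/12·π_0 + 1/4·π_1 + 1/3·π_2 + 1/3·π_3
  π_2 = 2/3·π_0 + 1/3·π_1 + 1/3·π_2 + 1/4·π_3
  normalize: π_0 + π_1 + π_2 + π_3 = 1
Solving the linear system gives exactly π = [114/677, 182/677, 253/677, 128/677].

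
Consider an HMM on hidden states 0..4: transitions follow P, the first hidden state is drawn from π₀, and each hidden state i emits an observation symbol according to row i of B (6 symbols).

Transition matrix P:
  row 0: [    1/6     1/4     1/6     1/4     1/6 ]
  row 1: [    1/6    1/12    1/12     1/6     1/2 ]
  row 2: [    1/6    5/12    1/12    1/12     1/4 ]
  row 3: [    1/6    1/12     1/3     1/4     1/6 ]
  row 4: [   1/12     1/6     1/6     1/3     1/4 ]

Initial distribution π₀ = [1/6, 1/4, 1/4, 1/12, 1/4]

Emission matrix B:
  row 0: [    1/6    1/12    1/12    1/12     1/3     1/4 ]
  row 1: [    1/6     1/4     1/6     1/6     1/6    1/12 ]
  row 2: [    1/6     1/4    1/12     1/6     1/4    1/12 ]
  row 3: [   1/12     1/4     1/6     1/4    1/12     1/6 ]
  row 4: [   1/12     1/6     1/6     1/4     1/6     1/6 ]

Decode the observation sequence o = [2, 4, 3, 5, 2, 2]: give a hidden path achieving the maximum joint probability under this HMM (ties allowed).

t=0: δ = [1.389e-02, 4.167e-02, 2.083e-02, 1.389e-02, 4.167e-02]  (obs o_0=2)
t=1: δ = [2.315e-03, 1.447e-03, 1.736e-03, 1.157e-03, 3.472e-03]  ψ = [1, 2, 4, 4, 1]  (obs o_1=4)
t=2: δ = [3.215e-05, 1.206e-04, 9.645e-05, 2.894e-04, 2.170e-04]  ψ = [0, 2, 4, 4, 4]  (obs o_2=3)
t=3: δ = [1.206e-05, 3.349e-06, 8.038e-06, 1.206e-05, 1.005e-05]  ψ = [3, 2, 3, 3, 1]  (obs o_3=5)
t=4: δ = [1.674e-07, 5.582e-07, 3.349e-07, 5.582e-07, 4.186e-07]  ψ = [0, 2, 3, 4, 4]  (obs o_4=2)
t=5: δ = [7.752e-09, 2.326e-08, 1.550e-08, 2.326e-08, 4.651e-08]  ψ = [1, 2, 3, 3, 1]  (obs o_5=2)
backtrack: best end state = 4; path = [1, 4, 3, 2, 1, 4]

path = [1, 4, 3, 2, 1, 4]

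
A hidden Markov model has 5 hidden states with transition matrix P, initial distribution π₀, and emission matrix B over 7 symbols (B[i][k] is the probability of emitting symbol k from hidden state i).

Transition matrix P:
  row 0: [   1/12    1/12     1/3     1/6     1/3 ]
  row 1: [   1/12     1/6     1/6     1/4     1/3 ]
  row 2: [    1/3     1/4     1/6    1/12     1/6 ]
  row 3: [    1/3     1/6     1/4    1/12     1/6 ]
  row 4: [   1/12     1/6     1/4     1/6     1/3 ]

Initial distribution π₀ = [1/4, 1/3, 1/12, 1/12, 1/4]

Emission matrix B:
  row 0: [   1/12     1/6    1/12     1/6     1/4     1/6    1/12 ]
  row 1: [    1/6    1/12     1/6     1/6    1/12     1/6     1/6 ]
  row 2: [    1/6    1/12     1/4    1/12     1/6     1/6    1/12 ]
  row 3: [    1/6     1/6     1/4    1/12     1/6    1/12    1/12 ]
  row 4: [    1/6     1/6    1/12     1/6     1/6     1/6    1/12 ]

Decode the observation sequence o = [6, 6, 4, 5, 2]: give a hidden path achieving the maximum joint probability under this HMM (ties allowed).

t=0: δ = [2.083e-02, 5.556e-02, 6.944e-03, 6.944e-03, 2.083e-02]  (obs o_0=6)
t=1: δ = [3.858e-04, 1.543e-03, 7.716e-04, 1.157e-03, 1.543e-03]  ψ = [1, 1, 1, 1, 1]  (obs o_1=6)
t=2: δ = [9.645e-05, 2.143e-05, 6.430e-05, 6.430e-05, 8.573e-05]  ψ = [3, 1, 4, 1, 1]  (obs o_2=4)
t=3: δ = [3.572e-06, 2.679e-06, 5.358e-06, 1.340e-06, 5.358e-06]  ψ = [2, 2, 0, 0, 0]  (obs o_3=5)
t=4: δ = [1.488e-07, 2.233e-07, 3.349e-07, 2.233e-07, 1.488e-07]  ψ = [2, 2, 4, 4, 4]  (obs o_4=2)
backtrack: best end state = 2; path = [1, 3, 0, 4, 2]

path = [1, 3, 0, 4, 2]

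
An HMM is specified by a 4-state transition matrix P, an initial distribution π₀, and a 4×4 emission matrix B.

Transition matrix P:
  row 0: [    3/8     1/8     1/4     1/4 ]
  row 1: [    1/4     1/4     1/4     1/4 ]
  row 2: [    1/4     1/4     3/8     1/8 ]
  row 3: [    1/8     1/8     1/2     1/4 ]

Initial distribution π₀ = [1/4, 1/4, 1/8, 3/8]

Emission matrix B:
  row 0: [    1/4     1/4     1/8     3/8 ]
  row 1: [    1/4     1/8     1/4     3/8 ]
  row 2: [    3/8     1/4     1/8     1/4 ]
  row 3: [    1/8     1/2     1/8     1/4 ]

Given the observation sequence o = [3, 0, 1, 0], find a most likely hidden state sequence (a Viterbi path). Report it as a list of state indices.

path = [3, 2, 2, 2]

t=0: δ = [9.375e-02, 9.375e-02, 3.125e-02, 9.375e-02]  (obs o_0=3)
t=1: δ = [8.789e-03, 5.859e-03, 1.758e-02, 2.930e-03]  ψ = [0, 1, 3, 0]  (obs o_1=0)
t=2: δ = [1.099e-03, 5.493e-04, 1.648e-03, 1.099e-03]  ψ = [2, 2, 2, 0]  (obs o_2=1)
t=3: δ = [1.030e-04, 1.030e-04, 2.317e-04, 3.433e-05]  ψ = [0, 2, 2, 0]  (obs o_3=0)
backtrack: best end state = 2; path = [3, 2, 2, 2]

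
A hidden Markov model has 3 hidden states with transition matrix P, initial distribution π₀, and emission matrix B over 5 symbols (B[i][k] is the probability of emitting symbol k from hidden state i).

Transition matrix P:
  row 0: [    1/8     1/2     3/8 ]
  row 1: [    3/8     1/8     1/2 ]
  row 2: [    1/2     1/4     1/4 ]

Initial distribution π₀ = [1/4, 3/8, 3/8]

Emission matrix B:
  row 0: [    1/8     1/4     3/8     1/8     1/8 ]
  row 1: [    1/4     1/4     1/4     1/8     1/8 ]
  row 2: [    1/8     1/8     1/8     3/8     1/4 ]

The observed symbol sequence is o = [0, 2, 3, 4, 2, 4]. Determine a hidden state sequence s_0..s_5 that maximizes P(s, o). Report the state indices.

t=0: δ = [3.125e-02, 9.375e-02, 4.688e-02]  (obs o_0=0)
t=1: δ = [1.318e-02, 3.906e-03, 5.859e-03]  ψ = [1, 0, 1]  (obs o_1=2)
t=2: δ = [3.662e-04, 8.240e-04, 1.854e-03]  ψ = [2, 0, 0]  (obs o_2=3)
t=3: δ = [1.159e-04, 5.794e-05, 1.159e-04]  ψ = [2, 2, 2]  (obs o_3=4)
t=4: δ = [2.173e-05, 1.448e-05, 5.431e-06]  ψ = [2, 0, 0]  (obs o_4=2)
t=5: δ = [6.789e-07, 1.358e-06, 2.037e-06]  ψ = [1, 0, 0]  (obs o_5=4)
backtrack: best end state = 2; path = [1, 0, 2, 2, 0, 2]

path = [1, 0, 2, 2, 0, 2]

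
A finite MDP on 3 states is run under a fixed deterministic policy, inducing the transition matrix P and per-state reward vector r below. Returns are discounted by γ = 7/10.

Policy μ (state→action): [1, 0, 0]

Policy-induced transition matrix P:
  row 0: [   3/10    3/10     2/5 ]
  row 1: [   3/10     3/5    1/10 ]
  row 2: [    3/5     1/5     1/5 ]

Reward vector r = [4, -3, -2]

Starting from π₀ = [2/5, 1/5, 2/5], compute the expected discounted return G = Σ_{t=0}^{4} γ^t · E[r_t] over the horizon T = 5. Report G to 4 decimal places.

t=0: π = [0.4000, 0.2000, 0.4000], E[r] = 0.2000, γ^t·E[r] = 0.200000, running G = 0.200000
t=1: π = [0.4200, 0.3200, 0.2600], E[r] = 0.2000, γ^t·E[r] = 0.140000, running G = 0.340000
t=2: π = [0.3780, 0.3700, 0.2520], E[r] = -0.1020, γ^t·E[r] = -0.049980, running G = 0.290020
t=3: π = [0.3756, 0.3858, 0.2386], E[r] = -0.1322, γ^t·E[r] = -0.045345, running G = 0.244675
t=4: π = [0.3716, 0.3919, 0.2365], E[r] = -0.1624, γ^t·E[r] = -0.038992, running G = 0.205683

G = 0.2057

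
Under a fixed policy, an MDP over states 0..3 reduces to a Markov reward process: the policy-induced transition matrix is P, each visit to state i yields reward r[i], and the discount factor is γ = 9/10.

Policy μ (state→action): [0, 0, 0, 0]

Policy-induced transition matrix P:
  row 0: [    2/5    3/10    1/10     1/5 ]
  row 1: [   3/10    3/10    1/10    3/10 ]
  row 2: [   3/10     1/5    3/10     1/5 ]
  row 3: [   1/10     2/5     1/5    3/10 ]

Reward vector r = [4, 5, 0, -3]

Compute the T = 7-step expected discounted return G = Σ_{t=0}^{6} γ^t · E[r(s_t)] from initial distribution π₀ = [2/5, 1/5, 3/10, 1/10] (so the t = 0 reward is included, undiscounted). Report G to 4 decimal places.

G = 10.3804

t=0: π = [0.4000, 0.2000, 0.3000, 0.1000], E[r] = 2.3000, γ^t·E[r] = 2.300000, running G = 2.300000
t=1: π = [0.3200, 0.2800, 0.1700, 0.2300], E[r] = 1.9900, γ^t·E[r] = 1.791000, running G = 4.091000
t=2: π = [0.2860, 0.3060, 0.1570, 0.2510], E[r] = 1.9210, γ^t·E[r] = 1.556010, running G = 5.647010
t=3: π = [0.2784, 0.3094, 0.1565, 0.2557], E[r] = 1.8935, γ^t·E[r] = 1.380362, running G = 7.027372
t=4: π = [0.2767, 0.3099, 0.1569, 0.2565], E[r] = 1.8869, γ^t·E[r] = 1.237975, running G = 8.265347
t=5: π = [0.2764, 0.3100, 0.1570, 0.2566], E[r] = 1.8854, γ^t·E[r] = 1.113288, running G = 9.378635
t=6: π = [0.2763, 0.3100, 0.1571, 0.2567], E[r] = 1.8851, γ^t·E[r] = 1.001798, running G = 10.380433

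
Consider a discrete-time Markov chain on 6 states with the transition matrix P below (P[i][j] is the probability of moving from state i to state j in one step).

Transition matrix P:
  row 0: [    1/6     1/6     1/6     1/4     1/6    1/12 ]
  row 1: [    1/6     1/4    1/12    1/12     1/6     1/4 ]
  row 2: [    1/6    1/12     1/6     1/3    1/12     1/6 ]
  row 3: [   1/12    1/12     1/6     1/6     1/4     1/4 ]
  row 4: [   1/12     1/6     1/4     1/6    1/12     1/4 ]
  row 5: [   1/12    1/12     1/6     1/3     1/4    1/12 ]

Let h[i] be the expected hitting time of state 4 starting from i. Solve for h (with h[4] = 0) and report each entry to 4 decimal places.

h = [5.3661, 5.3325, 5.7352, 4.8813, 0.0000, 4.8813]

First-step conditioning: h[4] = 0; for i ≠ 4, h[i] = 1 + Σ_k P[i][k]·h[k].
  h[0] = 1 + 1/6·h[0] + 1/6·h[1] + 1/6·h[2] + 1/4·h[3] + 1/12·h[5]
  h[1] = 1 + 1/6·h[0] + 1/4·h[1] + 1/12·h[2] + 1/12·h[3] + 1/4·h[5]
  h[2] = 1 + 1/6·h[0] + 1/12·h[1] + 1/6·h[2] + 1/3·h[3] + 1/6·h[5]
  h[3] = 1 + 1/12·h[0] + 1/12·h[1] + 1/6·h[2] + 1/6·h[3] + 1/4·h[5]
  h[5] = 1 + 1/12·h[0] + 1/12·h[1] + 1/6·h[2] + 1/3·h[3] + 1/12·h[5]
Solving the 5×5 linear system over states ≠ 4 gives exactly h = [8634/1609, 8580/1609, 9228/1609, 7854/1609, 0, 7854/1609] (h[4] = 0 is the target).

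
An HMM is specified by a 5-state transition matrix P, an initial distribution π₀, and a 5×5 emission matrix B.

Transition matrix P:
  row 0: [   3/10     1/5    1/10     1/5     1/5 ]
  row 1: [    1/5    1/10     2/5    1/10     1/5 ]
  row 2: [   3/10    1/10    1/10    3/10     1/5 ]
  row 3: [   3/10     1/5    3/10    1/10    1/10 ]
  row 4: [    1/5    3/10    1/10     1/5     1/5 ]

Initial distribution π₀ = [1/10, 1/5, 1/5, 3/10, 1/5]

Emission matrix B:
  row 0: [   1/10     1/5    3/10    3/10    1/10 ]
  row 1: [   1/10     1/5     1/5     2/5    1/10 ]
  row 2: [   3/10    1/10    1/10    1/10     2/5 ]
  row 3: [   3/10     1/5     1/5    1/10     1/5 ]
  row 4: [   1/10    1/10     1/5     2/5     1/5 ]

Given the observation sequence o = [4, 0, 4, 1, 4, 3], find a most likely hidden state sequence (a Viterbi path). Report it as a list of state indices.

t=0: δ = [1.000e-02, 2.000e-02, 8.000e-02, 6.000e-02, 4.000e-02]  (obs o_0=4)
t=1: δ = [2.400e-03, 1.200e-03, 5.400e-03, 7.200e-03, 1.600e-03]  ψ = [2, 3, 3, 2, 2]  (obs o_1=0)
t=2: δ = [2.160e-04, 1.440e-04, 8.640e-04, 3.240e-04, 2.160e-04]  ψ = [3, 3, 3, 2, 2]  (obs o_2=4)
t=3: δ = [5.184e-05, 1.728e-05, 9.720e-06, 5.184e-05, 1.728e-05]  ψ = [2, 2, 3, 2, 2]  (obs o_3=1)
t=4: δ = [1.555e-06, 1.037e-06, 6.221e-06, 2.074e-06, 2.074e-06]  ψ = [0, 0, 3, 0, 0]  (obs o_4=4)
t=5: δ = [5.599e-07, 2.488e-07, 6.221e-08, 1.866e-07, 4.977e-07]  ψ = [2, 2, 2, 2, 2]  (obs o_5=3)
backtrack: best end state = 0; path = [2, 3, 2, 3, 2, 0]

path = [2, 3, 2, 3, 2, 0]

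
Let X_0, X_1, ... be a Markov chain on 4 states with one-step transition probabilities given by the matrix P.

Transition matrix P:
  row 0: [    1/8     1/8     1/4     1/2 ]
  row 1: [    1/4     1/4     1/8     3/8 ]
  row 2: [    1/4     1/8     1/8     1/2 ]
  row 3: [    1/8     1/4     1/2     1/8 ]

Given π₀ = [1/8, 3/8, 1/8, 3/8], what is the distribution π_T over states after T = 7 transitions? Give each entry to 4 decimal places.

t=0: π = [0.1250, 0.3750, 0.1250, 0.3750]
t=1: π = [0.1875, 0.2188, 0.2813, 0.3125]
t=2: π = [0.1875, 0.1914, 0.2656, 0.3555]
t=3: π = [0.1821, 0.1934, 0.2817, 0.3428]
t=4: π = [0.1844, 0.1920, 0.2763, 0.3473]
t=5: π = [0.1835, 0.1924, 0.2783, 0.3458]
t=6: π = [0.1838, 0.1923, 0.2776, 0.3463]
t=7: π = [0.1837, 0.1923, 0.2778, 0.3461]

π = [0.1837, 0.1923, 0.2778, 0.3461]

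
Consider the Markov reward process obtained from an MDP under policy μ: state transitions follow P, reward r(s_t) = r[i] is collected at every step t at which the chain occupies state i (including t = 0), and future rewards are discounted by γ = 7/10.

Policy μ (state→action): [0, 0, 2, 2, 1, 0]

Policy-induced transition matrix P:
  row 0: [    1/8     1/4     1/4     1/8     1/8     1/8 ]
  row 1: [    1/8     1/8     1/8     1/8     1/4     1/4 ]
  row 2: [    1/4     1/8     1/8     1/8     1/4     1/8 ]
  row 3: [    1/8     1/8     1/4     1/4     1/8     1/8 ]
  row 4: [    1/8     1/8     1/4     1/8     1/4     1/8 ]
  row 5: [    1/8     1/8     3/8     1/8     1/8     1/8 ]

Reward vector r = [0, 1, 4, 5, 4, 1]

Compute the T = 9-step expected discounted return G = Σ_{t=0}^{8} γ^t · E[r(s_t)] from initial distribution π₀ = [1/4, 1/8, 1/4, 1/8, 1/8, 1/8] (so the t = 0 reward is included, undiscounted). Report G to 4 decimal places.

t=0: π = [0.2500, 0.1250, 0.2500, 0.1250, 0.1250, 0.1250], E[r] = 2.3750, γ^t·E[r] = 2.375000, running G = 2.375000
t=1: π = [0.1563, 0.1563, 0.2188, 0.1406, 0.1875, 0.1406], E[r] = 2.6250, γ^t·E[r] = 1.837500, running G = 4.212500
t=2: π = [0.1523, 0.1445, 0.2207, 0.1426, 0.1953, 0.1445], E[r] = 2.6660, γ^t·E[r] = 1.306348, running G = 5.518848
t=3: π = [0.1526, 0.1440, 0.2224, 0.1428, 0.1951, 0.1431], E[r] = 2.6711, γ^t·E[r] = 0.916202, running G = 6.435050
t=4: π = [0.1528, 0.1441, 0.2221, 0.1429, 0.1952, 0.1430], E[r] = 2.6704, γ^t·E[r] = 0.641165, running G = 7.076215
t=5: π = [0.1528, 0.1441, 0.2221, 0.1429, 0.1952, 0.1430], E[r] = 2.6705, γ^t·E[r] = 0.448829, running G = 7.525044
t=6: π = [0.1528, 0.1441, 0.2221, 0.1429, 0.1952, 0.1430], E[r] = 2.6705, γ^t·E[r] = 0.314179, running G = 7.839224
t=7: π = [0.1528, 0.1441, 0.2221, 0.1429, 0.1952, 0.1430], E[r] = 2.6705, γ^t·E[r] = 0.219926, running G = 8.059150
t=8: π = [0.1528, 0.1441, 0.2221, 0.1429, 0.1952, 0.1430], E[r] = 2.6705, γ^t·E[r] = 0.153948, running G = 8.213098

G = 8.2131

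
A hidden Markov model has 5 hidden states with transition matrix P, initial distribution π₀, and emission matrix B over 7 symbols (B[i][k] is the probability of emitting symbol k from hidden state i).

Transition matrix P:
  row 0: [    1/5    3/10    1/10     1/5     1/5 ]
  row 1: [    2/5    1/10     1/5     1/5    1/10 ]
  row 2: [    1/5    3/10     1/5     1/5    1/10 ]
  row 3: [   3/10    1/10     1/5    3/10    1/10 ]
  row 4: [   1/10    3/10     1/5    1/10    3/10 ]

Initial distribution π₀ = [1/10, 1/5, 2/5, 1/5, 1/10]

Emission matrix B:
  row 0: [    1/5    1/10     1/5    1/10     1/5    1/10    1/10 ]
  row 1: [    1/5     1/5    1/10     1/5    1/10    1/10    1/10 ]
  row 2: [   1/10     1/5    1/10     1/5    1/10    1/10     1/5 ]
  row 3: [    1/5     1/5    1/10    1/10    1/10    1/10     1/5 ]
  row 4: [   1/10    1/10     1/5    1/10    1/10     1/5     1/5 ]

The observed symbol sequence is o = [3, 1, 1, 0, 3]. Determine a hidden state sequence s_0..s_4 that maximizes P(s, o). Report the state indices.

path = [2, 2, 1, 0, 1]

t=0: δ = [1.000e-02, 4.000e-02, 8.000e-02, 2.000e-02, 1.000e-02]  (obs o_0=3)
t=1: δ = [1.600e-03, 4.800e-03, 3.200e-03, 3.200e-03, 8.000e-04]  ψ = [1, 2, 2, 2, 2]  (obs o_1=1)
t=2: δ = [1.920e-04, 1.920e-04, 1.920e-04, 1.920e-04, 4.800e-05]  ψ = [1, 2, 1, 1, 1]  (obs o_2=1)
t=3: δ = [1.536e-05, 1.152e-05, 3.840e-06, 1.152e-05, 3.840e-06]  ψ = [1, 0, 1, 3, 0]  (obs o_3=0)
t=4: δ = [4.608e-07, 9.216e-07, 4.608e-07, 3.456e-07, 3.072e-07]  ψ = [1, 0, 1, 3, 0]  (obs o_4=3)
backtrack: best end state = 1; path = [2, 2, 1, 0, 1]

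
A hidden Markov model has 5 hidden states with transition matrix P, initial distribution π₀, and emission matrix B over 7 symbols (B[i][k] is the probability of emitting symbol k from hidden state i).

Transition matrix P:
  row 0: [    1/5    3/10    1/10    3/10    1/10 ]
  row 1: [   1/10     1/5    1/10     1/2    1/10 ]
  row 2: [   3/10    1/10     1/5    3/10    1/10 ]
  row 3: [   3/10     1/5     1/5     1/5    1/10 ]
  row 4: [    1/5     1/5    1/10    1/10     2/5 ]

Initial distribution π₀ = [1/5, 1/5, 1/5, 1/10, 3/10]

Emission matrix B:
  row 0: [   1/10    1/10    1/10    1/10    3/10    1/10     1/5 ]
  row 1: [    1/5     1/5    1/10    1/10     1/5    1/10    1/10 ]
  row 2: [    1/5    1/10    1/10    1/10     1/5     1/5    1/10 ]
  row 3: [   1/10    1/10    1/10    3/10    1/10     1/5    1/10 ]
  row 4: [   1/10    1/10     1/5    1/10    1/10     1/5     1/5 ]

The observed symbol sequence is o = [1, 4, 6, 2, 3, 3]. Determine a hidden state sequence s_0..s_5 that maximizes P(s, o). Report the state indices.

path = [1, 3, 0, 1, 3, 3]

t=0: δ = [2.000e-02, 4.000e-02, 2.000e-02, 1.000e-02, 3.000e-02]  (obs o_0=1)
t=1: δ = [1.800e-03, 1.600e-03, 8.000e-04, 2.000e-03, 1.200e-03]  ψ = [2, 1, 1, 1, 4]  (obs o_1=4)
t=2: δ = [1.200e-04, 5.400e-05, 4.000e-05, 8.000e-05, 9.600e-05]  ψ = [3, 0, 3, 1, 4]  (obs o_2=6)
t=3: δ = [2.400e-06, 3.600e-06, 1.600e-06, 3.600e-06, 7.680e-06]  ψ = [0, 0, 3, 0, 4]  (obs o_3=2)
t=4: δ = [1.536e-07, 1.536e-07, 7.680e-08, 5.400e-07, 3.072e-07]  ψ = [4, 4, 4, 1, 4]  (obs o_4=3)
t=5: δ = [1.620e-08, 1.080e-08, 1.080e-08, 3.240e-08, 1.229e-08]  ψ = [3, 3, 3, 3, 4]  (obs o_5=3)
backtrack: best end state = 3; path = [1, 3, 0, 1, 3, 3]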